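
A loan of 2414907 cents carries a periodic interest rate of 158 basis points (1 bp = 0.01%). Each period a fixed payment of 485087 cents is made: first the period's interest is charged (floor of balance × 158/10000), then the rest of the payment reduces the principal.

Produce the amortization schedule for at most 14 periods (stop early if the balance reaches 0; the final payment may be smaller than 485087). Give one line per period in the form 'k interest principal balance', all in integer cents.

1 38155 446932 1967975
2 31094 453993 1513982
3 23920 461167 1052815
4 16634 468453 584362
5 9232 475855 108507
6 1714 108507 0

1. interest=⌊2414907·158/10000⌋=38155; principal=485087-38155=446932; balance=2414907-446932=1967975
2. interest=⌊1967975·158/10000⌋=31094; principal=485087-31094=453993; balance=1967975-453993=1513982
3. interest=⌊1513982·158/10000⌋=23920; principal=485087-23920=461167; balance=1513982-461167=1052815
4. interest=⌊1052815·158/10000⌋=16634; principal=485087-16634=468453; balance=1052815-468453=584362
5. interest=⌊584362·158/10000⌋=9232; principal=485087-9232=475855; balance=584362-475855=108507
6. interest=⌊108507·158/10000⌋=1714; principal=min(485087-1714,108507)=108507; balance=108507-108507=0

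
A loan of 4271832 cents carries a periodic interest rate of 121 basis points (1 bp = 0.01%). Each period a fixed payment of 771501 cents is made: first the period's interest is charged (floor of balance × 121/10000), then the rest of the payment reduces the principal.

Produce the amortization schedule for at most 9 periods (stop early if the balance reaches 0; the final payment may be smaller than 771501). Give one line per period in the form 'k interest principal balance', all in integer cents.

1 51689 719812 3552020
2 42979 728522 2823498
3 34164 737337 2086161
4 25242 746259 1339902
5 16212 755289 584613
6 7073 584613 0

1. interest=⌊4271832·121/10000⌋=51689; principal=771501-51689=719812; balance=4271832-719812=3552020
2. interest=⌊3552020·121/10000⌋=42979; principal=771501-42979=728522; balance=3552020-728522=2823498
3. interest=⌊2823498·121/10000⌋=34164; principal=771501-34164=737337; balance=2823498-737337=2086161
4. interest=⌊2086161·121/10000⌋=25242; principal=771501-25242=746259; balance=2086161-746259=1339902
5. interest=⌊1339902·121/10000⌋=16212; principal=771501-16212=755289; balance=1339902-755289=584613
6. interest=⌊584613·121/10000⌋=7073; principal=min(771501-7073,584613)=584613; balance=584613-584613=0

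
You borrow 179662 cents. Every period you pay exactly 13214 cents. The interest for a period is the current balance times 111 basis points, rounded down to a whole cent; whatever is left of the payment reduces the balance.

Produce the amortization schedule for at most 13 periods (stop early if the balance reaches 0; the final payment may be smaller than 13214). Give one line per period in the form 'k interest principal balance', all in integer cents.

1 1994 11220 168442
2 1869 11345 157097
3 1743 11471 145626
4 1616 11598 134028
5 1487 11727 122301
6 1357 11857 110444
7 1225 11989 98455
8 1092 12122 86333
9 958 12256 74077
10 822 12392 61685
11 684 12530 49155
12 545 12669 36486
13 404 12810 23676

1. interest=⌊179662·111/10000⌋=1994; principal=13214-1994=11220; balance=179662-11220=168442
2. interest=⌊168442·111/10000⌋=1869; principal=13214-1869=11345; balance=168442-11345=157097
3. interest=⌊157097·111/10000⌋=1743; principal=13214-1743=11471; balance=157097-11471=145626
4. interest=⌊145626·111/10000⌋=1616; principal=13214-1616=11598; balance=145626-11598=134028
5. interest=⌊134028·111/10000⌋=1487; principal=13214-1487=11727; balance=134028-11727=122301
6. interest=⌊122301·111/10000⌋=1357; principal=13214-1357=11857; balance=122301-11857=110444
7. interest=⌊110444·111/10000⌋=1225; principal=13214-1225=11989; balance=110444-11989=98455
8. interest=⌊98455·111/10000⌋=1092; principal=13214-1092=12122; balance=98455-12122=86333
9. interest=⌊86333·111/10000⌋=958; principal=13214-958=12256; balance=86333-12256=74077
10. interest=⌊74077·111/10000⌋=822; principal=13214-822=12392; balance=74077-12392=61685
11. interest=⌊61685·111/10000⌋=684; principal=13214-684=12530; balance=61685-12530=49155
12. interest=⌊49155·111/10000⌋=545; principal=13214-545=12669; balance=49155-12669=36486
13. interest=⌊36486·111/10000⌋=404; principal=13214-404=12810; balance=36486-12810=23676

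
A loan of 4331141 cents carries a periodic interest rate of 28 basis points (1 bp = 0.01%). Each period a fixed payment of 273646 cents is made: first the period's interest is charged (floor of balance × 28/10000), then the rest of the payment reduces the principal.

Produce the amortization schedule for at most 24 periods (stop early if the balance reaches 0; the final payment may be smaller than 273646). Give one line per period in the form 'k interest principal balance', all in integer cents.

1. interest=⌊4331141·28/10000⌋=12127; principal=273646-12127=261519; balance=4331141-261519=4069622
2. interest=⌊4069622·28/10000⌋=11394; principal=273646-11394=262252; balance=4069622-262252=3807370
3. interest=⌊3807370·28/10000⌋=10660; principal=273646-10660=262986; balance=3807370-262986=3544384
4. interest=⌊3544384·28/10000⌋=9924; principal=273646-9924=263722; balance=3544384-263722=3280662
5. interest=⌊3280662·28/10000⌋=9185; principal=273646-9185=264461; balance=3280662-264461=3016201
6. interest=⌊3016201·28/10000⌋=8445; principal=273646-8445=265201; balance=3016201-265201=2751000
7. interest=⌊2751000·28/10000⌋=7702; principal=273646-7702=265944; balance=2751000-265944=2485056
8. interest=⌊2485056·28/10000⌋=6958; principal=273646-6958=266688; balance=2485056-266688=2218368
9. interest=⌊2218368·28/10000⌋=6211; principal=273646-6211=267435; balance=2218368-267435=1950933
10. interest=⌊1950933·28/10000⌋=5462; principal=273646-5462=268184; balance=1950933-268184=1682749
11. interest=⌊1682749·28/10000⌋=4711; principal=273646-4711=268935; balance=1682749-268935=1413814
12. interest=⌊1413814·28/10000⌋=3958; principal=273646-3958=269688; balance=1413814-269688=1144126
13. interest=⌊1144126·28/10000⌋=3203; principal=273646-3203=270443; balance=1144126-270443=873683
14. interest=⌊873683·28/10000⌋=2446; principal=273646-2446=271200; balance=873683-271200=602483
15. interest=⌊602483·28/10000⌋=1686; principal=273646-1686=271960; balance=602483-271960=330523
16. interest=⌊330523·28/10000⌋=925; principal=273646-925=272721; balance=330523-272721=57802
17. interest=⌊57802·28/10000⌋=161; principal=min(273646-161,57802)=57802; balance=57802-57802=0

1 12127 261519 4069622
2 11394 262252 3807370
3 10660 262986 3544384
4 9924 263722 3280662
5 9185 264461 3016201
6 8445 265201 2751000
7 7702 265944 2485056
8 6958 266688 2218368
9 6211 267435 1950933
10 5462 268184 1682749
11 4711 268935 1413814
12 3958 269688 1144126
13 3203 270443 873683
14 2446 271200 602483
15 1686 271960 330523
16 925 272721 57802
17 161 57802 0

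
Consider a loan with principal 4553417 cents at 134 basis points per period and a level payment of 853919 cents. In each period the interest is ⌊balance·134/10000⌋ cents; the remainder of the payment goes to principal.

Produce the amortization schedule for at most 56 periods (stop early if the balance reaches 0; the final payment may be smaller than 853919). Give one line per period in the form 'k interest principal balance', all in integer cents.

1 61015 792904 3760513
2 50390 803529 2956984
3 39623 814296 2142688
4 28712 825207 1317481
5 17654 836265 481216
6 6448 481216 0

1. interest=⌊4553417·134/10000⌋=61015; principal=853919-61015=792904; balance=4553417-792904=3760513
2. interest=⌊3760513·134/10000⌋=50390; principal=853919-50390=803529; balance=3760513-803529=2956984
3. interest=⌊2956984·134/10000⌋=39623; principal=853919-39623=814296; balance=2956984-814296=2142688
4. interest=⌊2142688·134/10000⌋=28712; principal=853919-28712=825207; balance=2142688-825207=1317481
5. interest=⌊1317481·134/10000⌋=17654; principal=853919-17654=836265; balance=1317481-836265=481216
6. interest=⌊481216·134/10000⌋=6448; principal=min(853919-6448,481216)=481216; balance=481216-481216=0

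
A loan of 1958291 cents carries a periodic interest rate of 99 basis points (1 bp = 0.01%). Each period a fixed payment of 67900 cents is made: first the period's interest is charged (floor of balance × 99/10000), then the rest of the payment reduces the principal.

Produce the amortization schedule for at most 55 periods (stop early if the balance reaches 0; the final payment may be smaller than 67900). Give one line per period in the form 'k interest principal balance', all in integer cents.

1. interest=⌊1958291·99/10000⌋=19387; principal=67900-19387=48513; balance=1958291-48513=1909778
2. interest=⌊1909778·99/10000⌋=18906; principal=67900-18906=48994; balance=1909778-48994=1860784
3. interest=⌊1860784·99/10000⌋=18421; principal=67900-18421=49479; balance=1860784-49479=1811305
4. interest=⌊1811305·99/10000⌋=17931; principal=67900-17931=49969; balance=1811305-49969=1761336
5. interest=⌊1761336·99/10000⌋=17437; principal=67900-17437=50463; balance=1761336-50463=1710873
6. interest=⌊1710873·99/10000⌋=16937; principal=67900-16937=50963; balance=1710873-50963=1659910
7. interest=⌊1659910·99/10000⌋=16433; principal=67900-16433=51467; balance=1659910-51467=1608443
8. interest=⌊1608443·99/10000⌋=15923; principal=67900-15923=51977; balance=1608443-51977=1556466
9. interest=⌊1556466·99/10000⌋=15409; principal=67900-15409=52491; balance=1556466-52491=1503975
10. interest=⌊1503975·99/10000⌋=14889; principal=67900-14889=53011; balance=1503975-53011=1450964
11. interest=⌊1450964·99/10000⌋=14364; principal=67900-14364=53536; balance=1450964-53536=1397428
12. interest=⌊1397428·99/10000⌋=13834; principal=67900-13834=54066; balance=1397428-54066=1343362
13. interest=⌊1343362·99/10000⌋=13299; principal=67900-13299=54601; balance=1343362-54601=1288761
14. interest=⌊1288761·99/10000⌋=12758; principal=67900-12758=55142; balance=1288761-55142=1233619
15. interest=⌊1233619·99/10000⌋=12212; principal=67900-12212=55688; balance=1233619-55688=1177931
16. interest=⌊1177931·99/10000⌋=11661; principal=67900-11661=56239; balance=1177931-56239=1121692
17. interest=⌊1121692·99/10000⌋=11104; principal=67900-11104=56796; balance=1121692-56796=1064896
18. interest=⌊1064896·99/10000⌋=10542; principal=67900-10542=57358; balance=1064896-57358=1007538
19. interest=⌊1007538·99/10000⌋=9974; principal=67900-9974=57926; balance=1007538-57926=949612
20. interest=⌊949612·99/10000⌋=9401; principal=67900-9401=58499; balance=949612-58499=891113
21. interest=⌊891113·99/10000⌋=8822; principal=67900-8822=59078; balance=891113-59078=832035
22. interest=⌊832035·99/10000⌋=8237; principal=67900-8237=59663; balance=832035-59663=772372
23. interest=⌊772372·99/10000⌋=7646; principal=67900-7646=60254; balance=772372-60254=712118
24. interest=⌊712118·99/10000⌋=7049; principal=67900-7049=60851; balance=712118-60851=651267
25. interest=⌊651267·99/10000⌋=6447; principal=67900-6447=61453; balance=651267-61453=589814
26. interest=⌊589814·99/10000⌋=5839; principal=67900-5839=62061; balance=589814-62061=527753
27. interest=⌊527753·99/10000⌋=5224; principal=67900-5224=62676; balance=527753-62676=465077
28. interest=⌊465077·99/10000⌋=4604; principal=67900-4604=63296; balance=465077-63296=401781
29. interest=⌊401781·99/10000⌋=3977; principal=67900-3977=63923; balance=401781-63923=337858
30. interest=⌊337858·99/10000⌋=3344; principal=67900-3344=64556; balance=337858-64556=273302
31. interest=⌊273302·99/10000⌋=2705; principal=67900-2705=65195; balance=273302-65195=208107
32. interest=⌊208107·99/10000⌋=2060; principal=67900-2060=65840; balance=208107-65840=142267
33. interest=⌊142267·99/10000⌋=1408; principal=67900-1408=66492; balance=142267-66492=75775
34. interest=⌊75775·99/10000⌋=750; principal=67900-750=67150; balance=75775-67150=8625
35. interest=⌊8625·99/10000⌋=85; principal=min(67900-85,8625)=8625; balance=8625-8625=0

1 19387 48513 1909778
2 18906 48994 1860784
3 18421 49479 1811305
4 17931 49969 1761336
5 17437 50463 1710873
6 16937 50963 1659910
7 16433 51467 1608443
8 15923 51977 1556466
9 15409 52491 1503975
10 14889 53011 1450964
11 14364 53536 1397428
12 13834 54066 1343362
13 13299 54601 1288761
14 12758 55142 1233619
15 12212 55688 1177931
16 11661 56239 1121692
17 11104 56796 1064896
18 10542 57358 1007538
19 9974 57926 949612
20 9401 58499 891113
21 8822 59078 832035
22 8237 59663 772372
23 7646 60254 712118
24 7049 60851 651267
25 6447 61453 589814
26 5839 62061 527753
27 5224 62676 465077
28 4604 63296 401781
29 3977 63923 337858
30 3344 64556 273302
31 2705 65195 208107
32 2060 65840 142267
33 1408 66492 75775
34 750 67150 8625
35 85 8625 0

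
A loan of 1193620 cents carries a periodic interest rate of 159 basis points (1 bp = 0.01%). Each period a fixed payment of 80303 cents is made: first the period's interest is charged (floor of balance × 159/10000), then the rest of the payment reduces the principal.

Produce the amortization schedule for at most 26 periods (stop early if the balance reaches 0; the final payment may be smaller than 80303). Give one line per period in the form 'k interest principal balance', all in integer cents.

1 18978 61325 1132295
2 18003 62300 1069995
3 17012 63291 1006704
4 16006 64297 942407
5 14984 65319 877088
6 13945 66358 810730
7 12890 67413 743317
8 11818 68485 674832
9 10729 69574 605258
10 9623 70680 534578
11 8499 71804 462774
12 7358 72945 389829
13 6198 74105 315724
14 5020 75283 240441
15 3823 76480 163961
16 2606 77697 86264
17 1371 78932 7332
18 116 7332 0

1. interest=⌊1193620·159/10000⌋=18978; principal=80303-18978=61325; balance=1193620-61325=1132295
2. interest=⌊1132295·159/10000⌋=18003; principal=80303-18003=62300; balance=1132295-62300=1069995
3. interest=⌊1069995·159/10000⌋=17012; principal=80303-17012=63291; balance=1069995-63291=1006704
4. interest=⌊1006704·159/10000⌋=16006; principal=80303-16006=64297; balance=1006704-64297=942407
5. interest=⌊942407·159/10000⌋=14984; principal=80303-14984=65319; balance=942407-65319=877088
6. interest=⌊877088·159/10000⌋=13945; principal=80303-13945=66358; balance=877088-66358=810730
7. interest=⌊810730·159/10000⌋=12890; principal=80303-12890=67413; balance=810730-67413=743317
8. interest=⌊743317·159/10000⌋=11818; principal=80303-11818=68485; balance=743317-68485=674832
9. interest=⌊674832·159/10000⌋=10729; principal=80303-10729=69574; balance=674832-69574=605258
10. interest=⌊605258·159/10000⌋=9623; principal=80303-9623=70680; balance=605258-70680=534578
11. interest=⌊534578·159/10000⌋=8499; principal=80303-8499=71804; balance=534578-71804=462774
12. interest=⌊462774·159/10000⌋=7358; principal=80303-7358=72945; balance=462774-72945=389829
13. interest=⌊389829·159/10000⌋=6198; principal=80303-6198=74105; balance=389829-74105=315724
14. interest=⌊315724·159/10000⌋=5020; principal=80303-5020=75283; balance=315724-75283=240441
15. interest=⌊240441·159/10000⌋=3823; principal=80303-3823=76480; balance=240441-76480=163961
16. interest=⌊163961·159/10000⌋=2606; principal=80303-2606=77697; balance=163961-77697=86264
17. interest=⌊86264·159/10000⌋=1371; principal=80303-1371=78932; balance=86264-78932=7332
18. interest=⌊7332·159/10000⌋=116; principal=min(80303-116,7332)=7332; balance=7332-7332=0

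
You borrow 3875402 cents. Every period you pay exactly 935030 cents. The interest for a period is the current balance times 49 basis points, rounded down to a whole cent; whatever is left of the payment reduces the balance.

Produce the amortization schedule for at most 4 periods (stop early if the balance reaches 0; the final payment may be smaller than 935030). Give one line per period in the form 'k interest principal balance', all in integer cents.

1 18989 916041 2959361
2 14500 920530 2038831
3 9990 925040 1113791
4 5457 929573 184218

1. interest=⌊3875402·49/10000⌋=18989; principal=935030-18989=916041; balance=3875402-916041=2959361
2. interest=⌊2959361·49/10000⌋=14500; principal=935030-14500=920530; balance=2959361-920530=2038831
3. interest=⌊2038831·49/10000⌋=9990; principal=935030-9990=925040; balance=2038831-925040=1113791
4. interest=⌊1113791·49/10000⌋=5457; principal=935030-5457=929573; balance=1113791-929573=184218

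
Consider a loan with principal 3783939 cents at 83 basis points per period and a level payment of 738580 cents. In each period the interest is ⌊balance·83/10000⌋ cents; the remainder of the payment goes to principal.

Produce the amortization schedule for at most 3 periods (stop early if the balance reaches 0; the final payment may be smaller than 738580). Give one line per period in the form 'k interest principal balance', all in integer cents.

1 31406 707174 3076765
2 25537 713043 2363722
3 19618 718962 1644760

1. interest=⌊3783939·83/10000⌋=31406; principal=738580-31406=707174; balance=3783939-707174=3076765
2. interest=⌊3076765·83/10000⌋=25537; principal=738580-25537=713043; balance=3076765-713043=2363722
3. interest=⌊2363722·83/10000⌋=19618; principal=738580-19618=718962; balance=2363722-718962=1644760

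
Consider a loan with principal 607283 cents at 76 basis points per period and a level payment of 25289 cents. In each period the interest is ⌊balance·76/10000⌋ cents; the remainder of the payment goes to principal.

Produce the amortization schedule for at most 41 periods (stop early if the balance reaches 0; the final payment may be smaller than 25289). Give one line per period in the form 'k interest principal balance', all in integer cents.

1 4615 20674 586609
2 4458 20831 565778
3 4299 20990 544788
4 4140 21149 523639
5 3979 21310 502329
6 3817 21472 480857
7 3654 21635 459222
8 3490 21799 437423
9 3324 21965 415458
10 3157 22132 393326
11 2989 22300 371026
12 2819 22470 348556
13 2649 22640 325916
14 2476 22813 303103
15 2303 22986 280117
16 2128 23161 256956
17 1952 23337 233619
18 1775 23514 210105
19 1596 23693 186412
20 1416 23873 162539
21 1235 24054 138485
22 1052 24237 114248
23 868 24421 89827
24 682 24607 65220
25 495 24794 40426
26 307 24982 15444
27 117 15444 0

1. interest=⌊607283·76/10000⌋=4615; principal=25289-4615=20674; balance=607283-20674=586609
2. interest=⌊586609·76/10000⌋=4458; principal=25289-4458=20831; balance=586609-20831=565778
3. interest=⌊565778·76/10000⌋=4299; principal=25289-4299=20990; balance=565778-20990=544788
4. interest=⌊544788·76/10000⌋=4140; principal=25289-4140=21149; balance=544788-21149=523639
5. interest=⌊523639·76/10000⌋=3979; principal=25289-3979=21310; balance=523639-21310=502329
6. interest=⌊502329·76/10000⌋=3817; principal=25289-3817=21472; balance=502329-21472=480857
7. interest=⌊480857·76/10000⌋=3654; principal=25289-3654=21635; balance=480857-21635=459222
8. interest=⌊459222·76/10000⌋=3490; principal=25289-3490=21799; balance=459222-21799=437423
9. interest=⌊437423·76/10000⌋=3324; principal=25289-3324=21965; balance=437423-21965=415458
10. interest=⌊415458·76/10000⌋=3157; principal=25289-3157=22132; balance=415458-22132=393326
11. interest=⌊393326·76/10000⌋=2989; principal=25289-2989=22300; balance=393326-22300=371026
12. interest=⌊371026·76/10000⌋=2819; principal=25289-2819=22470; balance=371026-22470=348556
13. interest=⌊348556·76/10000⌋=2649; principal=25289-2649=22640; balance=348556-22640=325916
14. interest=⌊325916·76/10000⌋=2476; principal=25289-2476=22813; balance=325916-22813=303103
15. interest=⌊303103·76/10000⌋=2303; principal=25289-2303=22986; balance=303103-22986=280117
16. interest=⌊280117·76/10000⌋=2128; principal=25289-2128=23161; balance=280117-23161=256956
17. interest=⌊256956·76/10000⌋=1952; principal=25289-1952=23337; balance=256956-23337=233619
18. interest=⌊233619·76/10000⌋=1775; principal=25289-1775=23514; balance=233619-23514=210105
19. interest=⌊210105·76/10000⌋=1596; principal=25289-1596=23693; balance=210105-23693=186412
20. interest=⌊186412·76/10000⌋=1416; principal=25289-1416=23873; balance=186412-23873=162539
21. interest=⌊162539·76/10000⌋=1235; principal=25289-1235=24054; balance=162539-24054=138485
22. interest=⌊138485·76/10000⌋=1052; principal=25289-1052=24237; balance=138485-24237=114248
23. interest=⌊114248·76/10000⌋=868; principal=25289-868=24421; balance=114248-24421=89827
24. interest=⌊89827·76/10000⌋=682; principal=25289-682=24607; balance=89827-24607=65220
25. interest=⌊65220·76/10000⌋=495; principal=25289-495=24794; balance=65220-24794=40426
26. interest=⌊40426·76/10000⌋=307; principal=25289-307=24982; balance=40426-24982=15444
27. interest=⌊15444·76/10000⌋=117; principal=min(25289-117,15444)=15444; balance=15444-15444=0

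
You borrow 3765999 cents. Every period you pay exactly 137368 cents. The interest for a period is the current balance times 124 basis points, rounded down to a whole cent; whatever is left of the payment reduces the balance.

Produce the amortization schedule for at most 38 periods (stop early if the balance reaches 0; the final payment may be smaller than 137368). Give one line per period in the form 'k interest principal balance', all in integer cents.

1 46698 90670 3675329
2 45574 91794 3583535
3 44435 92933 3490602
4 43283 94085 3396517
5 42116 95252 3301265
6 40935 96433 3204832
7 39739 97629 3107203
8 38529 98839 3008364
9 37303 100065 2908299
10 36062 101306 2806993
11 34806 102562 2704431
12 33534 103834 2600597
13 32247 105121 2495476
14 30943 106425 2389051
15 29624 107744 2281307
16 28288 109080 2172227
17 26935 110433 2061794
18 25566 111802 1949992
19 24179 113189 1836803
20 22776 114592 1722211
21 21355 116013 1606198
22 19916 117452 1488746
23 18460 118908 1369838
24 16985 120383 1249455
25 15493 121875 1127580
26 13981 123387 1004193
27 12451 124917 879276
28 10903 126465 752811
29 9334 128034 624777
30 7747 129621 495156
31 6139 131229 363927
32 4512 132856 231071
33 2865 134503 96568
34 1197 96568 0

1. interest=⌊3765999·124/10000⌋=46698; principal=137368-46698=90670; balance=3765999-90670=3675329
2. interest=⌊3675329·124/10000⌋=45574; principal=137368-45574=91794; balance=3675329-91794=3583535
3. interest=⌊3583535·124/10000⌋=44435; principal=137368-44435=92933; balance=3583535-92933=3490602
4. interest=⌊3490602·124/10000⌋=43283; principal=137368-43283=94085; balance=3490602-94085=3396517
5. interest=⌊3396517·124/10000⌋=42116; principal=137368-42116=95252; balance=3396517-95252=3301265
6. interest=⌊3301265·124/10000⌋=40935; principal=137368-40935=96433; balance=3301265-96433=3204832
7. interest=⌊3204832·124/10000⌋=39739; principal=137368-39739=97629; balance=3204832-97629=3107203
8. interest=⌊3107203·124/10000⌋=38529; principal=137368-38529=98839; balance=3107203-98839=3008364
9. interest=⌊3008364·124/10000⌋=37303; principal=137368-37303=100065; balance=3008364-100065=2908299
10. interest=⌊2908299·124/10000⌋=36062; principal=137368-36062=101306; balance=2908299-101306=2806993
11. interest=⌊2806993·124/10000⌋=34806; principal=137368-34806=102562; balance=2806993-102562=2704431
12. interest=⌊2704431·124/10000⌋=33534; principal=137368-33534=103834; balance=2704431-103834=2600597
13. interest=⌊2600597·124/10000⌋=32247; principal=137368-32247=105121; balance=2600597-105121=2495476
14. interest=⌊2495476·124/10000⌋=30943; principal=137368-30943=106425; balance=2495476-106425=2389051
15. interest=⌊2389051·124/10000⌋=29624; principal=137368-29624=107744; balance=2389051-107744=2281307
16. interest=⌊2281307·124/10000⌋=28288; principal=137368-28288=109080; balance=2281307-109080=2172227
17. interest=⌊2172227·124/10000⌋=26935; principal=137368-26935=110433; balance=2172227-110433=2061794
18. interest=⌊2061794·124/10000⌋=25566; principal=137368-25566=111802; balance=2061794-111802=1949992
19. interest=⌊1949992·124/10000⌋=24179; principal=137368-24179=113189; balance=1949992-113189=1836803
20. interest=⌊1836803·124/10000⌋=22776; principal=137368-22776=114592; balance=1836803-114592=1722211
21. interest=⌊1722211·124/10000⌋=21355; principal=137368-21355=116013; balance=1722211-116013=1606198
22. interest=⌊1606198·124/10000⌋=19916; principal=137368-19916=117452; balance=1606198-117452=1488746
23. interest=⌊1488746·124/10000⌋=18460; principal=137368-18460=118908; balance=1488746-118908=1369838
24. interest=⌊1369838·124/10000⌋=16985; principal=137368-16985=120383; balance=1369838-120383=1249455
25. interest=⌊1249455·124/10000⌋=15493; principal=137368-15493=121875; balance=1249455-121875=1127580
26. interest=⌊1127580·124/10000⌋=13981; principal=137368-13981=123387; balance=1127580-123387=1004193
27. interest=⌊1004193·124/10000⌋=12451; principal=137368-12451=124917; balance=1004193-124917=879276
28. interest=⌊879276·124/10000⌋=10903; principal=137368-10903=126465; balance=879276-126465=752811
29. interest=⌊752811·124/10000⌋=9334; principal=137368-9334=128034; balance=752811-128034=624777
30. interest=⌊624777·124/10000⌋=7747; principal=137368-7747=129621; balance=624777-129621=495156
31. interest=⌊495156·124/10000⌋=6139; principal=137368-6139=131229; balance=495156-131229=363927
32. interest=⌊363927·124/10000⌋=4512; principal=137368-4512=132856; balance=363927-132856=231071
33. interest=⌊231071·124/10000⌋=2865; principal=137368-2865=134503; balance=231071-134503=96568
34. interest=⌊96568·124/10000⌋=1197; principal=min(137368-1197,96568)=96568; balance=96568-96568=0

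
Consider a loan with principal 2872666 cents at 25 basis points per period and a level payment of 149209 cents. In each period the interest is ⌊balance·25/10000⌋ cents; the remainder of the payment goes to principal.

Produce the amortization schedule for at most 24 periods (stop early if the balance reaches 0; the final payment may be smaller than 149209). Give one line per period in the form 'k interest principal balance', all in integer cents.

1. interest=⌊2872666·25/10000⌋=7181; principal=149209-7181=142028; balance=2872666-142028=2730638
2. interest=⌊2730638·25/10000⌋=6826; principal=149209-6826=142383; balance=2730638-142383=2588255
3. interest=⌊2588255·25/10000⌋=6470; principal=149209-6470=142739; balance=2588255-142739=2445516
4. interest=⌊2445516·25/10000⌋=6113; principal=149209-6113=143096; balance=2445516-143096=2302420
5. interest=⌊2302420·25/10000⌋=5756; principal=149209-5756=143453; balance=2302420-143453=2158967
6. interest=⌊2158967·25/10000⌋=5397; principal=149209-5397=143812; balance=2158967-143812=2015155
7. interest=⌊2015155·25/10000⌋=5037; principal=149209-5037=144172; balance=2015155-144172=1870983
8. interest=⌊1870983·25/10000⌋=4677; principal=149209-4677=144532; balance=1870983-144532=1726451
9. interest=⌊1726451·25/10000⌋=4316; principal=149209-4316=144893; balance=1726451-144893=1581558
10. interest=⌊1581558·25/10000⌋=3953; principal=149209-3953=145256; balance=1581558-145256=1436302
11. interest=⌊1436302·25/10000⌋=3590; principal=149209-3590=145619; balance=1436302-145619=1290683
12. interest=⌊1290683·25/10000⌋=3226; principal=149209-3226=145983; balance=1290683-145983=1144700
13. interest=⌊1144700·25/10000⌋=2861; principal=149209-2861=146348; balance=1144700-146348=998352
14. interest=⌊998352·25/10000⌋=2495; principal=149209-2495=146714; balance=998352-146714=851638
15. interest=⌊851638·25/10000⌋=2129; principal=149209-2129=147080; balance=851638-147080=704558
16. interest=⌊704558·25/10000⌋=1761; principal=149209-1761=147448; balance=704558-147448=557110
17. interest=⌊557110·25/10000⌋=1392; principal=149209-1392=147817; balance=557110-147817=409293
18. interest=⌊409293·25/10000⌋=1023; principal=149209-1023=148186; balance=409293-148186=261107
19. interest=⌊261107·25/10000⌋=652; principal=149209-652=148557; balance=261107-148557=112550
20. interest=⌊112550·25/10000⌋=281; principal=min(149209-281,112550)=112550; balance=112550-112550=0

1 7181 142028 2730638
2 6826 142383 2588255
3 6470 142739 2445516
4 6113 143096 2302420
5 5756 143453 2158967
6 5397 143812 2015155
7 5037 144172 1870983
8 4677 144532 1726451
9 4316 144893 1581558
10 3953 145256 1436302
11 3590 145619 1290683
12 3226 145983 1144700
13 2861 146348 998352
14 2495 146714 851638
15 2129 147080 704558
16 1761 147448 557110
17 1392 147817 409293
18 1023 148186 261107
19 652 148557 112550
20 281 112550 0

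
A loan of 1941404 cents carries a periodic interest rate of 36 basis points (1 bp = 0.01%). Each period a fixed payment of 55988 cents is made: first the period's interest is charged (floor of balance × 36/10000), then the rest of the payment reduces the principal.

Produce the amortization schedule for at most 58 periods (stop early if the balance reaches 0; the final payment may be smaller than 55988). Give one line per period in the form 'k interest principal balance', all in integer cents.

1. interest=⌊1941404·36/10000⌋=6989; principal=55988-6989=48999; balance=1941404-48999=1892405
2. interest=⌊1892405·36/10000⌋=6812; principal=55988-6812=49176; balance=1892405-49176=1843229
3. interest=⌊1843229·36/10000⌋=6635; principal=55988-6635=49353; balance=1843229-49353=1793876
4. interest=⌊1793876·36/10000⌋=6457; principal=55988-6457=49531; balance=1793876-49531=1744345
5. interest=⌊1744345·36/10000⌋=6279; principal=55988-6279=49709; balance=1744345-49709=1694636
6. interest=⌊1694636·36/10000⌋=6100; principal=55988-6100=49888; balance=1694636-49888=1644748
7. interest=⌊1644748·36/10000⌋=5921; principal=55988-5921=50067; balance=1644748-50067=1594681
8. interest=⌊1594681·36/10000⌋=5740; principal=55988-5740=50248; balance=1594681-50248=1544433
9. interest=⌊1544433·36/10000⌋=5559; principal=55988-5559=50429; balance=1544433-50429=1494004
10. interest=⌊1494004·36/10000⌋=5378; principal=55988-5378=50610; balance=1494004-50610=1443394
11. interest=⌊1443394·36/10000⌋=5196; principal=55988-5196=50792; balance=1443394-50792=1392602
12. interest=⌊1392602·36/10000⌋=5013; principal=55988-5013=50975; balance=1392602-50975=1341627
13. interest=⌊1341627·36/10000⌋=4829; principal=55988-4829=51159; balance=1341627-51159=1290468
14. interest=⌊1290468·36/10000⌋=4645; principal=55988-4645=51343; balance=1290468-51343=1239125
15. interest=⌊1239125·36/10000⌋=4460; principal=55988-4460=51528; balance=1239125-51528=1187597
16. interest=⌊1187597·36/10000⌋=4275; principal=55988-4275=51713; balance=1187597-51713=1135884
17. interest=⌊1135884·36/10000⌋=4089; principal=55988-4089=51899; balance=1135884-51899=1083985
18. interest=⌊1083985·36/10000⌋=3902; principal=55988-3902=52086; balance=1083985-52086=1031899
19. interest=⌊1031899·36/10000⌋=3714; principal=55988-3714=52274; balance=1031899-52274=979625
20. interest=⌊979625·36/10000⌋=3526; principal=55988-3526=52462; balance=979625-52462=927163
21. interest=⌊927163·36/10000⌋=3337; principal=55988-3337=52651; balance=927163-52651=874512
22. interest=⌊874512·36/10000⌋=3148; principal=55988-3148=52840; balance=874512-52840=821672
23. interest=⌊821672·36/10000⌋=2958; principal=55988-2958=53030; balance=821672-53030=768642
24. interest=⌊768642·36/10000⌋=2767; principal=55988-2767=53221; balance=768642-53221=715421
25. interest=⌊715421·36/10000⌋=2575; principal=55988-2575=53413; balance=715421-53413=662008
26. interest=⌊662008·36/10000⌋=2383; principal=55988-2383=53605; balance=662008-53605=608403
27. interest=⌊608403·36/10000⌋=2190; principal=55988-2190=53798; balance=608403-53798=554605
28. interest=⌊554605·36/10000⌋=1996; principal=55988-1996=53992; balance=554605-53992=500613
29. interest=⌊500613·36/10000⌋=1802; principal=55988-1802=54186; balance=500613-54186=446427
30. interest=⌊446427·36/10000⌋=1607; principal=55988-1607=54381; balance=446427-54381=392046
31. interest=⌊392046·36/10000⌋=1411; principal=55988-1411=54577; balance=392046-54577=337469
32. interest=⌊337469·36/10000⌋=1214; principal=55988-1214=54774; balance=337469-54774=282695
33. interest=⌊282695·36/10000⌋=1017; principal=55988-1017=54971; balance=282695-54971=227724
34. interest=⌊227724·36/10000⌋=819; principal=55988-819=55169; balance=227724-55169=172555
35. interest=⌊172555·36/10000⌋=621; principal=55988-621=55367; balance=172555-55367=117188
36. interest=⌊117188·36/10000⌋=421; principal=55988-421=55567; balance=117188-55567=61621
37. interest=⌊61621·36/10000⌋=221; principal=55988-221=55767; balance=61621-55767=5854
38. interest=⌊5854·36/10000⌋=21; principal=min(55988-21,5854)=5854; balance=5854-5854=0

1 6989 48999 1892405
2 6812 49176 1843229
3 6635 49353 1793876
4 6457 49531 1744345
5 6279 49709 1694636
6 6100 49888 1644748
7 5921 50067 1594681
8 5740 50248 1544433
9 5559 50429 1494004
10 5378 50610 1443394
11 5196 50792 1392602
12 5013 50975 1341627
13 4829 51159 1290468
14 4645 51343 1239125
15 4460 51528 1187597
16 4275 51713 1135884
17 4089 51899 1083985
18 3902 52086 1031899
19 3714 52274 979625
20 3526 52462 927163
21 3337 52651 874512
22 3148 52840 821672
23 2958 53030 768642
24 2767 53221 715421
25 2575 53413 662008
26 2383 53605 608403
27 2190 53798 554605
28 1996 53992 500613
29 1802 54186 446427
30 1607 54381 392046
31 1411 54577 337469
32 1214 54774 282695
33 1017 54971 227724
34 819 55169 172555
35 621 55367 117188
36 421 55567 61621
37 221 55767 5854
38 21 5854 0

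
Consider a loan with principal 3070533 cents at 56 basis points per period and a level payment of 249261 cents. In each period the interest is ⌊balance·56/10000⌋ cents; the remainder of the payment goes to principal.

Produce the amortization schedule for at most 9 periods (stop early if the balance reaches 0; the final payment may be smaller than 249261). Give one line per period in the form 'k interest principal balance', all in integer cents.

1. interest=⌊3070533·56/10000⌋=17194; principal=249261-17194=232067; balance=3070533-232067=2838466
2. interest=⌊2838466·56/10000⌋=15895; principal=249261-15895=233366; balance=2838466-233366=2605100
3. interest=⌊2605100·56/10000⌋=14588; principal=249261-14588=234673; balance=2605100-234673=2370427
4. interest=⌊2370427·56/10000⌋=13274; principal=249261-13274=235987; balance=2370427-235987=2134440
5. interest=⌊2134440·56/10000⌋=11952; principal=249261-11952=237309; balance=2134440-237309=1897131
6. interest=⌊1897131·56/10000⌋=10623; principal=249261-10623=238638; balance=1897131-238638=1658493
7. interest=⌊1658493·56/10000⌋=9287; principal=249261-9287=239974; balance=1658493-239974=1418519
8. interest=⌊1418519·56/10000⌋=7943; principal=249261-7943=241318; balance=1418519-241318=1177201
9. interest=⌊1177201·56/10000⌋=6592; principal=249261-6592=242669; balance=1177201-242669=934532

1 17194 232067 2838466
2 15895 233366 2605100
3 14588 234673 2370427
4 13274 235987 2134440
5 11952 237309 1897131
6 10623 238638 1658493
7 9287 239974 1418519
8 7943 241318 1177201
9 6592 242669 934532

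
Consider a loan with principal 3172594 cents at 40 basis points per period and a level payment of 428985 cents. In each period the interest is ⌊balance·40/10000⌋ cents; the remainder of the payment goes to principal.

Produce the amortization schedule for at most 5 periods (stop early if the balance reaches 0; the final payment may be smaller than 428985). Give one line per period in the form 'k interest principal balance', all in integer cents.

1. interest=⌊3172594·40/10000⌋=12690; principal=428985-12690=416295; balance=3172594-416295=2756299
2. interest=⌊2756299·40/10000⌋=11025; principal=428985-11025=417960; balance=2756299-417960=2338339
3. interest=⌊2338339·40/10000⌋=9353; principal=428985-9353=419632; balance=2338339-419632=1918707
4. interest=⌊1918707·40/10000⌋=7674; principal=428985-7674=421311; balance=1918707-421311=1497396
5. interest=⌊1497396·40/10000⌋=5989; principal=428985-5989=422996; balance=1497396-422996=1074400

1 12690 416295 2756299
2 11025 417960 2338339
3 9353 419632 1918707
4 7674 421311 1497396
5 5989 422996 1074400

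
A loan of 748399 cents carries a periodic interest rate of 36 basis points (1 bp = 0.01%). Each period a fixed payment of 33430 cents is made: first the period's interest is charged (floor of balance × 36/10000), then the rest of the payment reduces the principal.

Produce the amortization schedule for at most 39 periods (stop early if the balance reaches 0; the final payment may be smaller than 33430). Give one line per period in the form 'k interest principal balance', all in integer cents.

1 2694 30736 717663
2 2583 30847 686816
3 2472 30958 655858
4 2361 31069 624789
5 2249 31181 593608
6 2136 31294 562314
7 2024 31406 530908
8 1911 31519 499389
9 1797 31633 467756
10 1683 31747 436009
11 1569 31861 404148
12 1454 31976 372172
13 1339 32091 340081
14 1224 32206 307875
15 1108 32322 275553
16 991 32439 243114
17 875 32555 210559
18 758 32672 177887
19 640 32790 145097
20 522 32908 112189
21 403 33027 79162
22 284 33146 46016
23 165 33265 12751
24 45 12751 0

1. interest=⌊748399·36/10000⌋=2694; principal=33430-2694=30736; balance=748399-30736=717663
2. interest=⌊717663·36/10000⌋=2583; principal=33430-2583=30847; balance=717663-30847=686816
3. interest=⌊686816·36/10000⌋=2472; principal=33430-2472=30958; balance=686816-30958=655858
4. interest=⌊655858·36/10000⌋=2361; principal=33430-2361=31069; balance=655858-31069=624789
5. interest=⌊624789·36/10000⌋=2249; principal=33430-2249=31181; balance=624789-31181=593608
6. interest=⌊593608·36/10000⌋=2136; principal=33430-2136=31294; balance=593608-31294=562314
7. interest=⌊562314·36/10000⌋=2024; principal=33430-2024=31406; balance=562314-31406=530908
8. interest=⌊530908·36/10000⌋=1911; principal=33430-1911=31519; balance=530908-31519=499389
9. interest=⌊499389·36/10000⌋=1797; principal=33430-1797=31633; balance=499389-31633=467756
10. interest=⌊467756·36/10000⌋=1683; principal=33430-1683=31747; balance=467756-31747=436009
11. interest=⌊436009·36/10000⌋=1569; principal=33430-1569=31861; balance=436009-31861=404148
12. interest=⌊404148·36/10000⌋=1454; principal=33430-1454=31976; balance=404148-31976=372172
13. interest=⌊372172·36/10000⌋=1339; principal=33430-1339=32091; balance=372172-32091=340081
14. interest=⌊340081·36/10000⌋=1224; principal=33430-1224=32206; balance=340081-32206=307875
15. interest=⌊307875·36/10000⌋=1108; principal=33430-1108=32322; balance=307875-32322=275553
16. interest=⌊275553·36/10000⌋=991; principal=33430-991=32439; balance=275553-32439=243114
17. interest=⌊243114·36/10000⌋=875; principal=33430-875=32555; balance=243114-32555=210559
18. interest=⌊210559·36/10000⌋=758; principal=33430-758=32672; balance=210559-32672=177887
19. interest=⌊177887·36/10000⌋=640; principal=33430-640=32790; balance=177887-32790=145097
20. interest=⌊145097·36/10000⌋=522; principal=33430-522=32908; balance=145097-32908=112189
21. interest=⌊112189·36/10000⌋=403; principal=33430-403=33027; balance=112189-33027=79162
22. interest=⌊79162·36/10000⌋=284; principal=33430-284=33146; balance=79162-33146=46016
23. interest=⌊46016·36/10000⌋=165; principal=33430-165=33265; balance=46016-33265=12751
24. interest=⌊12751·36/10000⌋=45; principal=min(33430-45,12751)=12751; balance=12751-12751=0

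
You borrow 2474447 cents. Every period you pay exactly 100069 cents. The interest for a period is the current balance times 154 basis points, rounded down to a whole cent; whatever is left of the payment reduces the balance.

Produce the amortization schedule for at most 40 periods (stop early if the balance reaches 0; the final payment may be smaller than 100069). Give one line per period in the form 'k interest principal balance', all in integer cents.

1 38106 61963 2412484
2 37152 62917 2349567
3 36183 63886 2285681
4 35199 64870 2220811
5 34200 65869 2154942
6 33186 66883 2088059
7 32156 67913 2020146
8 31110 68959 1951187
9 30048 70021 1881166
10 28969 71100 1810066
11 27875 72194 1737872
12 26763 73306 1664566
13 25634 74435 1590131
14 24488 75581 1514550
15 23324 76745 1437805
16 22142 77927 1359878
17 20942 79127 1280751
18 19723 80346 1200405
19 18486 81583 1118822
20 17229 82840 1035982
21 15954 84115 951867
22 14658 85411 866456
23 13343 86726 779730
24 12007 88062 691668
25 10651 89418 602250
26 9274 90795 511455
27 7876 92193 419262
28 6456 93613 325649
29 5014 95055 230594
30 3551 96518 134076
31 2064 98005 36071
32 555 36071 0

1. interest=⌊2474447·154/10000⌋=38106; principal=100069-38106=61963; balance=2474447-61963=2412484
2. interest=⌊2412484·154/10000⌋=37152; principal=100069-37152=62917; balance=2412484-62917=2349567
3. interest=⌊2349567·154/10000⌋=36183; principal=100069-36183=63886; balance=2349567-63886=2285681
4. interest=⌊2285681·154/10000⌋=35199; principal=100069-35199=64870; balance=2285681-64870=2220811
5. interest=⌊2220811·154/10000⌋=34200; principal=100069-34200=65869; balance=2220811-65869=2154942
6. interest=⌊2154942·154/10000⌋=33186; principal=100069-33186=66883; balance=2154942-66883=2088059
7. interest=⌊2088059·154/10000⌋=32156; principal=100069-32156=67913; balance=2088059-67913=2020146
8. interest=⌊2020146·154/10000⌋=31110; principal=100069-31110=68959; balance=2020146-68959=1951187
9. interest=⌊1951187·154/10000⌋=30048; principal=100069-30048=70021; balance=1951187-70021=1881166
10. interest=⌊1881166·154/10000⌋=28969; principal=100069-28969=71100; balance=1881166-71100=1810066
11. interest=⌊1810066·154/10000⌋=27875; principal=100069-27875=72194; balance=1810066-72194=1737872
12. interest=⌊1737872·154/10000⌋=26763; principal=100069-26763=73306; balance=1737872-73306=1664566
13. interest=⌊1664566·154/10000⌋=25634; principal=100069-25634=74435; balance=1664566-74435=1590131
14. interest=⌊1590131·154/10000⌋=24488; principal=100069-24488=75581; balance=1590131-75581=1514550
15. interest=⌊1514550·154/10000⌋=23324; principal=100069-23324=76745; balance=1514550-76745=1437805
16. interest=⌊1437805·154/10000⌋=22142; principal=100069-22142=77927; balance=1437805-77927=1359878
17. interest=⌊1359878·154/10000⌋=20942; principal=100069-20942=79127; balance=1359878-79127=1280751
18. interest=⌊1280751·154/10000⌋=19723; principal=100069-19723=80346; balance=1280751-80346=1200405
19. interest=⌊1200405·154/10000⌋=18486; principal=100069-18486=81583; balance=1200405-81583=1118822
20. interest=⌊1118822·154/10000⌋=17229; principal=100069-17229=82840; balance=1118822-82840=1035982
21. interest=⌊1035982·154/10000⌋=15954; principal=100069-15954=84115; balance=1035982-84115=951867
22. interest=⌊951867·154/10000⌋=14658; principal=100069-14658=85411; balance=951867-85411=866456
23. interest=⌊866456·154/10000⌋=13343; principal=100069-13343=86726; balance=866456-86726=779730
24. interest=⌊779730·154/10000⌋=12007; principal=100069-12007=88062; balance=779730-88062=691668
25. interest=⌊691668·154/10000⌋=10651; principal=100069-10651=89418; balance=691668-89418=602250
26. interest=⌊602250·154/10000⌋=9274; principal=100069-9274=90795; balance=602250-90795=511455
27. interest=⌊511455·154/10000⌋=7876; principal=100069-7876=92193; balance=511455-92193=419262
28. interest=⌊419262·154/10000⌋=6456; principal=100069-6456=93613; balance=419262-93613=325649
29. interest=⌊325649·154/10000⌋=5014; principal=100069-5014=95055; balance=325649-95055=230594
30. interest=⌊230594·154/10000⌋=3551; principal=100069-3551=96518; balance=230594-96518=134076
31. interest=⌊134076·154/10000⌋=2064; principal=100069-2064=98005; balance=134076-98005=36071
32. interest=⌊36071·154/10000⌋=555; principal=min(100069-555,36071)=36071; balance=36071-36071=0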